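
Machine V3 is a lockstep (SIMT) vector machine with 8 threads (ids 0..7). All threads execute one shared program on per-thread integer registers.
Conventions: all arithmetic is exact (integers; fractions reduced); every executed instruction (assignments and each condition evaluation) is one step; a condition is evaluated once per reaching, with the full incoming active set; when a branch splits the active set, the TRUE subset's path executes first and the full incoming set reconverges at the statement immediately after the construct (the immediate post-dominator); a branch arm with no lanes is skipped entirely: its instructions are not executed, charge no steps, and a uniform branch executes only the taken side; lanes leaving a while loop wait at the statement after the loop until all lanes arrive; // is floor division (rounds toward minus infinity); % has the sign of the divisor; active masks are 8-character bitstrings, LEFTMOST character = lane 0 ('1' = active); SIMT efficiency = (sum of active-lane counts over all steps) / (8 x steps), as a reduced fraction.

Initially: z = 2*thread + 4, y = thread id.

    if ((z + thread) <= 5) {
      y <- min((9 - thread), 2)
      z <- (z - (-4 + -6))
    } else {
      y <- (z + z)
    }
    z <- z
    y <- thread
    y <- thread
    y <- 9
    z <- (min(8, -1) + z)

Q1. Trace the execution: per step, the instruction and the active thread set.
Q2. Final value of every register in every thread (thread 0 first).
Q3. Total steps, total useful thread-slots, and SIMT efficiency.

step 0: eval ((z + thread) <= 5)     11111111
step 1: y <- min((9 - thread), 2)    10000000
step 2: z <- (z - (-4 + -6))         10000000
step 3: y <- (z + z)                 01111111
step 4: z <- z                       11111111
step 5: y <- thread                  11111111
step 6: y <- thread                  11111111
step 7: y <- 9                       11111111
step 8: z <- (min(8, -1) + z)        11111111

Answer: 9 steps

z: 13,5,7,9,11,13,15,17
y: 9,9,9,9,9,9,9,9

steps = 9; useful = 57; efficiency = 57/72 = 19/24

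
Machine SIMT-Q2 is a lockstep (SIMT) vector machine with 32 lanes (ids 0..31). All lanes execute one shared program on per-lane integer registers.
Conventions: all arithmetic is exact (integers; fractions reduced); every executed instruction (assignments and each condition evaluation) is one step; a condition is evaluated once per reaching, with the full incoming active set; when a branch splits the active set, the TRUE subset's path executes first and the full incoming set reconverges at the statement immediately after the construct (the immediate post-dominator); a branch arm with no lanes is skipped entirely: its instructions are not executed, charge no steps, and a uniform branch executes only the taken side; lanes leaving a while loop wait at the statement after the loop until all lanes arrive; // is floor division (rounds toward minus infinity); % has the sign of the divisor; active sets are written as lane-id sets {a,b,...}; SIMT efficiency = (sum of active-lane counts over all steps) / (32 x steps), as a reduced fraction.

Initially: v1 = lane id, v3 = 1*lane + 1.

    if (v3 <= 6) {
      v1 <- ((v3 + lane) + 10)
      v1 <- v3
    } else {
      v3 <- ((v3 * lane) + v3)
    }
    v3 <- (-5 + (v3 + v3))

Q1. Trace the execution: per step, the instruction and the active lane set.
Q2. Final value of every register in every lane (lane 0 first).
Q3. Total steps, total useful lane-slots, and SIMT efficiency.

step 0: eval (v3 <= 6)               {0,1,2,3,4,5,6,7,8,9,10,11,12,13,14,15,16,17,18,19,20,21,22,23,24,25,26,27,28,29,30,31}
step 1: v1 <- ((v3 + lane) + 10)     {0,1,2,3,4,5}
step 2: v1 <- v3                     {0,1,2,3,4,5}
step 3: v3 <- ((v3 * lane) + v3)     {6,7,8,9,10,11,12,13,14,15,16,17,18,19,20,21,22,23,24,25,26,27,28,29,30,31}
step 4: v3 <- (-5 + (v3 + v3))       {0,1,2,3,4,5,6,7,8,9,10,11,12,13,14,15,16,17,18,19,20,21,22,23,24,25,26,27,28,29,30,31}

Answer: 5 steps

v1: 1,2,3,4,5,6,6,7,8,9,10,11,12,13,14,15,16,17,18,19,20,21,22,23,24,25,26,27,28,29,30,31
v3: -3,-1,1,3,5,7,93,123,157,195,237,283,333,387,445,507,573,643,717,795,877,963,1053,1147,1245,1347,1453,1563,1677,1795,1917,2043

steps = 5; useful = 102; efficiency = 102/160 = 51/80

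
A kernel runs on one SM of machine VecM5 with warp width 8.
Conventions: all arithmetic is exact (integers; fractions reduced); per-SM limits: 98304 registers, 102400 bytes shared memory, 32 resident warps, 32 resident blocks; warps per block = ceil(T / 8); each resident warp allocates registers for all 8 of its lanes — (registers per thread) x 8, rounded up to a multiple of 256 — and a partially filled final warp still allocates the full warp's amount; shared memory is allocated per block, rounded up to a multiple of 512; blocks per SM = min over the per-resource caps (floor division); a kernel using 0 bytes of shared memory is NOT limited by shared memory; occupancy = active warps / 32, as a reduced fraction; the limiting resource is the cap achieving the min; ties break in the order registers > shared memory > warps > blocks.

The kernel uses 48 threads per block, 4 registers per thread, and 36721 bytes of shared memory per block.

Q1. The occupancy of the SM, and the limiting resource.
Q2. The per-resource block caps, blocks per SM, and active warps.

Answer: occupancy 3/8, limited by shared memory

registers: 64 blocks
shared memory: 2 blocks
warps: 5 blocks
blocks: 32 blocks

Answer: 2 blocks, 12 active warps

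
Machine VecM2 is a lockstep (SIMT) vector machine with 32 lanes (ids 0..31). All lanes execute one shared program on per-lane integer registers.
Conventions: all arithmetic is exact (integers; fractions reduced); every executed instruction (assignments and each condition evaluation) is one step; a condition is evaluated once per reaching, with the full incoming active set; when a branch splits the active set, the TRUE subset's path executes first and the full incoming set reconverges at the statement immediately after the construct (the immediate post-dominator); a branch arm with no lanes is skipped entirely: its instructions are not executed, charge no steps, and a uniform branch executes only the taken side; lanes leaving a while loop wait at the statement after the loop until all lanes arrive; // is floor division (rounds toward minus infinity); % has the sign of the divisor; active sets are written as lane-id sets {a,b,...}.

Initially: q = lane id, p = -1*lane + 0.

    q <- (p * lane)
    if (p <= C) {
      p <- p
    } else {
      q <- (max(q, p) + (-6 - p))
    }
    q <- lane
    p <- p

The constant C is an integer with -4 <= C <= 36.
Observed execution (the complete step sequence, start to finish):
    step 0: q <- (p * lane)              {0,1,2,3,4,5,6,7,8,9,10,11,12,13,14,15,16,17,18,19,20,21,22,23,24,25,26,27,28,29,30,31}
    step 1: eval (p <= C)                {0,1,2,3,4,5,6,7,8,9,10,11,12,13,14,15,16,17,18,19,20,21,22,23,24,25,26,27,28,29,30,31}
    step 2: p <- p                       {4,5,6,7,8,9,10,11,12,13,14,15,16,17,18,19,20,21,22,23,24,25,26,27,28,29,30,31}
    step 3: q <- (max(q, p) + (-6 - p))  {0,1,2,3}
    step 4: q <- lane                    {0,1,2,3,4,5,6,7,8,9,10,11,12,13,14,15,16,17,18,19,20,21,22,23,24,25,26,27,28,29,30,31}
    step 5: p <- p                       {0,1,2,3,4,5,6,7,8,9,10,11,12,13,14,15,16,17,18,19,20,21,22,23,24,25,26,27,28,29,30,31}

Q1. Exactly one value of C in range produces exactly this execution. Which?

Answer: C = -4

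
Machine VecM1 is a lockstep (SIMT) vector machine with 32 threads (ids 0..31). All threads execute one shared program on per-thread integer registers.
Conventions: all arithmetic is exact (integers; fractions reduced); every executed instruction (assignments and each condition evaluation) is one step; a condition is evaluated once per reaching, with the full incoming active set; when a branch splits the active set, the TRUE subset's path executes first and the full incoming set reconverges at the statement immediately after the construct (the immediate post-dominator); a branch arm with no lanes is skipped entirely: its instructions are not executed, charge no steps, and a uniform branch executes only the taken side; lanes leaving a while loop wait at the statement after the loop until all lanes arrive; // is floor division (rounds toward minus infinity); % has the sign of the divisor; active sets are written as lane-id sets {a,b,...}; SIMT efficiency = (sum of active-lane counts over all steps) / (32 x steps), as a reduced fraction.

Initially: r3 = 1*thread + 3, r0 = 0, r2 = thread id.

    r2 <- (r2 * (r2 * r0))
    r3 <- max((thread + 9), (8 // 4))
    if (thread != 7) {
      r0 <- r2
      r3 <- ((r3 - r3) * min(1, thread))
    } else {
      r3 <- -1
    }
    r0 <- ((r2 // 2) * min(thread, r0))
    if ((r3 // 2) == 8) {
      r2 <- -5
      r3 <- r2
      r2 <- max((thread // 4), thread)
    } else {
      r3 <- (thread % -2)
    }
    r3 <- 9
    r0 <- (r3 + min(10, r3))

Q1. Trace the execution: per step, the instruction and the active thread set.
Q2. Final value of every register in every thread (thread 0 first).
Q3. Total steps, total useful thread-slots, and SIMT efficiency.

step 0: r2 <- (r2 * (r2 * r0))       {0,1,2,3,4,5,6,7,8,9,10,11,12,13,14,15,16,17,18,19,20,21,22,23,24,25,26,27,28,29,30,31}
step 1: r3 <- max((thread + 9), (8 // 4)) {0,1,2,3,4,5,6,7,8,9,10,11,12,13,14,15,16,17,18,19,20,21,22,23,24,25,26,27,28,29,30,31}
step 2: eval (thread != 7)           {0,1,2,3,4,5,6,7,8,9,10,11,12,13,14,15,16,17,18,19,20,21,22,23,24,25,26,27,28,29,30,31}
step 3: r0 <- r2                     {0,1,2,3,4,5,6,8,9,10,11,12,13,14,15,16,17,18,19,20,21,22,23,24,25,26,27,28,29,30,31}
step 4: r3 <- ((r3 - r3) * min(1, thread)) {0,1,2,3,4,5,6,8,9,10,11,12,13,14,15,16,17,18,19,20,21,22,23,24,25,26,27,28,29,30,31}
step 5: r3 <- -1                     {7}
step 6: r0 <- ((r2 // 2) * min(thread, r0)) {0,1,2,3,4,5,6,7,8,9,10,11,12,13,14,15,16,17,18,19,20,21,22,23,24,25,26,27,28,29,30,31}
step 7: eval ((r3 // 2) == 8)        {0,1,2,3,4,5,6,7,8,9,10,11,12,13,14,15,16,17,18,19,20,21,22,23,24,25,26,27,28,29,30,31}
step 8: r3 <- (thread % -2)          {0,1,2,3,4,5,6,7,8,9,10,11,12,13,14,15,16,17,18,19,20,21,22,23,24,25,26,27,28,29,30,31}
step 9: r3 <- 9                      {0,1,2,3,4,5,6,7,8,9,10,11,12,13,14,15,16,17,18,19,20,21,22,23,24,25,26,27,28,29,30,31}
step 10: r0 <- (r3 + min(10, r3))     {0,1,2,3,4,5,6,7,8,9,10,11,12,13,14,15,16,17,18,19,20,21,22,23,24,25,26,27,28,29,30,31}

Answer: 11 steps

r3: 9,9,9,9,9,9,9,9,9,9,9,9,9,9,9,9,9,9,9,9,9,9,9,9,9,9,9,9,9,9,9,9
r0: 18,18,18,18,18,18,18,18,18,18,18,18,18,18,18,18,18,18,18,18,18,18,18,18,18,18,18,18,18,18,18,18
r2: 0,0,0,0,0,0,0,0,0,0,0,0,0,0,0,0,0,0,0,0,0,0,0,0,0,0,0,0,0,0,0,0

steps = 11; useful = 319; efficiency = 319/352 = 29/32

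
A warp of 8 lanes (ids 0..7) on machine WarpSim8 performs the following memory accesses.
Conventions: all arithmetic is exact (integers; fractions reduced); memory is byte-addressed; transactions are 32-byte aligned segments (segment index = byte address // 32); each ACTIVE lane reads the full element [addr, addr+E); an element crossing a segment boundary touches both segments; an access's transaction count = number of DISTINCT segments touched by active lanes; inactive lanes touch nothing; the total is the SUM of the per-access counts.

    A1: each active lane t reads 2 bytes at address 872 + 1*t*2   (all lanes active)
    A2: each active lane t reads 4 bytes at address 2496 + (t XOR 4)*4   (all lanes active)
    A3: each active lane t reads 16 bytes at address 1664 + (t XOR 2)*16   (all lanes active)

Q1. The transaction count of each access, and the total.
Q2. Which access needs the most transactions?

A1: 1 transaction
A2: 1 transaction
A3: 4 transactions

Answer: 1,1,4; total 6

Answer: A3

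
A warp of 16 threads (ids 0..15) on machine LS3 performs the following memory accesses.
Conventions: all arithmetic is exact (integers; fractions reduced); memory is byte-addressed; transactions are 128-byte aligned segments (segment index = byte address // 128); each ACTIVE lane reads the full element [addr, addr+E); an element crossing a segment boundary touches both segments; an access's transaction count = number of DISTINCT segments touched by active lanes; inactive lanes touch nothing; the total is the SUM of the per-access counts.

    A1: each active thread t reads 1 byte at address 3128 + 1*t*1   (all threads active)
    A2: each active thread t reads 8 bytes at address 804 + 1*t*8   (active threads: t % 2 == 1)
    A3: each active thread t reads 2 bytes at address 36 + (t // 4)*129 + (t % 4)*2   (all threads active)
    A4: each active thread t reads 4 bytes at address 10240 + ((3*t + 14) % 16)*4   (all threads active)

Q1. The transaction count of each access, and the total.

A1: 1 transaction
A2: 2 transactions
A3: 4 transactions
A4: 1 transaction

Answer: 1,2,4,1; total 8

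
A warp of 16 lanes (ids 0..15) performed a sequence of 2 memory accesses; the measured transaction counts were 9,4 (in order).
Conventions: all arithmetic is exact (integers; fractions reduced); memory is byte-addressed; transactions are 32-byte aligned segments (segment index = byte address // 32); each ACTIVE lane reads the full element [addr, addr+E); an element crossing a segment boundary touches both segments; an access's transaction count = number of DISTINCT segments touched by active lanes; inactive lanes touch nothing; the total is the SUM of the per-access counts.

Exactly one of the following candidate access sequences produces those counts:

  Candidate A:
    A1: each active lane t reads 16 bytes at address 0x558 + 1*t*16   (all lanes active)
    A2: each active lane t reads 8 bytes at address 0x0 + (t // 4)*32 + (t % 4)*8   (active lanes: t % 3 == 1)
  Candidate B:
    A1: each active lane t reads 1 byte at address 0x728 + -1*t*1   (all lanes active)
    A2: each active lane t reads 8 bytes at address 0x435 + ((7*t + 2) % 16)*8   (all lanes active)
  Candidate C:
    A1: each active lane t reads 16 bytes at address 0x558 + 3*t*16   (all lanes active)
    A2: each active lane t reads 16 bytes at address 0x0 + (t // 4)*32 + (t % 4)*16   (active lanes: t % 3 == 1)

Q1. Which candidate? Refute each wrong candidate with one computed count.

B: A1 gives 2 transactions, not 9
C: A1 gives 24 transactions, not 9
A: all counts match (9,4)

Answer: A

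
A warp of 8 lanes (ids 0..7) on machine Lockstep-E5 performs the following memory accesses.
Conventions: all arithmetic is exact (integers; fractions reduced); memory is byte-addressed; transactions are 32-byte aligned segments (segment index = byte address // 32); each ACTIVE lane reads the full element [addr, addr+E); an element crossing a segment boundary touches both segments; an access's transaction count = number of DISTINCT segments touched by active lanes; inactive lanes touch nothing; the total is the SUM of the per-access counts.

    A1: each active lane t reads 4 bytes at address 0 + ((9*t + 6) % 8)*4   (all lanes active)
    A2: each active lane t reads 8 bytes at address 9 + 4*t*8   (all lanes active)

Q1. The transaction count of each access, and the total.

A1: 1 transaction
A2: 8 transactions

Answer: 1,8; total 9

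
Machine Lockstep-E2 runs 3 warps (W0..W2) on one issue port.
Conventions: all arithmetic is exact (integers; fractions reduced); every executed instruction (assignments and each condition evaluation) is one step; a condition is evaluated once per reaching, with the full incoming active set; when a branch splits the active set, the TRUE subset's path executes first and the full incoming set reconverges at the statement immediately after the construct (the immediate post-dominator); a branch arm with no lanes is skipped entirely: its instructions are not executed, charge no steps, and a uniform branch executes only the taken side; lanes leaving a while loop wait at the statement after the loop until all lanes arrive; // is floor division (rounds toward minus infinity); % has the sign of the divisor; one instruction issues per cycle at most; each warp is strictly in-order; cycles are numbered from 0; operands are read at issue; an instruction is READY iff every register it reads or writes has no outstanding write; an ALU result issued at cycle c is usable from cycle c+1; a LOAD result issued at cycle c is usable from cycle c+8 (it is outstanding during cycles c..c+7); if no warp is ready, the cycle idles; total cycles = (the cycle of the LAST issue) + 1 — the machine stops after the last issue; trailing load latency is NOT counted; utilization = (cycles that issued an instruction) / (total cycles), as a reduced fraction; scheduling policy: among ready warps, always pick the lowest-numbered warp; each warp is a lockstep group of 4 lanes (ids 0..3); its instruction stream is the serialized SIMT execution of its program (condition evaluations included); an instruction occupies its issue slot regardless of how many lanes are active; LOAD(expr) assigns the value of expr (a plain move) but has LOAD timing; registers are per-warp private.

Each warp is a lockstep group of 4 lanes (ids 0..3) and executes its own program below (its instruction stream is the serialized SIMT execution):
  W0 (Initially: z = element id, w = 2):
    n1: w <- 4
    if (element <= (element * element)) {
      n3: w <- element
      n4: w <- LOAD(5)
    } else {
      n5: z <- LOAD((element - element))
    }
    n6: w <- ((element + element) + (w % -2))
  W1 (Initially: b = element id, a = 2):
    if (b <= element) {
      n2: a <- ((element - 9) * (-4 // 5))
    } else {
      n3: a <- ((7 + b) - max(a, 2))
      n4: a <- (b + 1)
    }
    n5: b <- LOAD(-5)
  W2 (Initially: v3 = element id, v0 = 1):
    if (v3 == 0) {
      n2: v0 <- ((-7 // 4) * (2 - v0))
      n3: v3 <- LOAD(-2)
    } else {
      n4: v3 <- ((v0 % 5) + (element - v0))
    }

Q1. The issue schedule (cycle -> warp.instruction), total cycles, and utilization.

cycle 0: W0.I0
cycle 1: W0.I1
cycle 2: W0.I2
cycle 3: W0.I3
cycle 4: W1.I0
cycle 5: W1.I1
cycle 6: W1.I2
cycle 7: W2.I0
cycle 8: W2.I1
cycle 9: W2.I2
cycle 10: idle
cycle 11: W0.I4
cycle 12: idle
cycle 13: idle
cycle 14: idle
cycle 15: idle
cycle 16: idle
cycle 17: W2.I3

Answer: 18 cycles, utilization 2/3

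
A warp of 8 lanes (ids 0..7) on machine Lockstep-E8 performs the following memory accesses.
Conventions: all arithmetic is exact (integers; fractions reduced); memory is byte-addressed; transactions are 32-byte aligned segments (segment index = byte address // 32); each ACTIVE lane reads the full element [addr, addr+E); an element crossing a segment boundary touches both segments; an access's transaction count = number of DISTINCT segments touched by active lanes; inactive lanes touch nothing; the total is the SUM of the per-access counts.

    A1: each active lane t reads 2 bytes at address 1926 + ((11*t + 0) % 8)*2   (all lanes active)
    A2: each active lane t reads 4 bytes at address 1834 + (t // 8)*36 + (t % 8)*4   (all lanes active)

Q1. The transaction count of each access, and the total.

A1: 1 transaction
A2: 2 transactions

Answer: 1,2; total 3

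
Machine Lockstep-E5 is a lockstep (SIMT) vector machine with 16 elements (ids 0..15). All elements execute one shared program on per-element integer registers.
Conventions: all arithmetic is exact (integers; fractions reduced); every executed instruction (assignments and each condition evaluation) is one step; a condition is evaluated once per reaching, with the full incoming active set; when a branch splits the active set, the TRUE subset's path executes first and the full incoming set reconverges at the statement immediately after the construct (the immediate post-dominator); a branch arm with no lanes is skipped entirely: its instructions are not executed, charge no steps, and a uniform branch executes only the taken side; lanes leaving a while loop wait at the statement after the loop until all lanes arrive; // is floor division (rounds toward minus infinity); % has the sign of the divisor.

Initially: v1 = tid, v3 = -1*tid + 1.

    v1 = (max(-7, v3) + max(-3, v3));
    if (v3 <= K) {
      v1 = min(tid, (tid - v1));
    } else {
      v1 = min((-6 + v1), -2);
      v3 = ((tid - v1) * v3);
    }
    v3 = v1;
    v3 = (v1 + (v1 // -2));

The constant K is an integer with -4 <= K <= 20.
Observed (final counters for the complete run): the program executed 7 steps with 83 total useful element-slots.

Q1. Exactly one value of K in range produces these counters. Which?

Answer: K = -2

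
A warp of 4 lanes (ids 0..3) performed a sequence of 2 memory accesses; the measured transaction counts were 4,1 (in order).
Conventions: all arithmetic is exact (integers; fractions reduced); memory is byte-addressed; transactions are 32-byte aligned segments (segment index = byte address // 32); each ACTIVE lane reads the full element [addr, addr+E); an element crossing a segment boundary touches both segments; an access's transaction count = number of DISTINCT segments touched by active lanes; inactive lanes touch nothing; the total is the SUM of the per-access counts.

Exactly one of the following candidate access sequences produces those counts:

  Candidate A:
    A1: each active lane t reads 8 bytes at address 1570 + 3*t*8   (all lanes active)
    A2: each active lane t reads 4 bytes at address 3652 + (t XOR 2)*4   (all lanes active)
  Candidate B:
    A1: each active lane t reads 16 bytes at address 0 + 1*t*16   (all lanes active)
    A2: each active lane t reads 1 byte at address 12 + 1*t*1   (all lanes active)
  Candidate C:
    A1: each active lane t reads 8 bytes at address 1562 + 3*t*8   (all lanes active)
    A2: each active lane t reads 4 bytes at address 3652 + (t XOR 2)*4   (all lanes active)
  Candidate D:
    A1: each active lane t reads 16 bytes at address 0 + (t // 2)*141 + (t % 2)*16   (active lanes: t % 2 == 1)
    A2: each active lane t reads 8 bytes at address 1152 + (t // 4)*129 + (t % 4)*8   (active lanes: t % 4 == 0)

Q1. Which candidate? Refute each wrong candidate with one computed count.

A: A1 gives 3 transactions, not 4
B: A1 gives 2 transactions, not 4
D: A1 gives 3 transactions, not 4
C: all counts match (4,1)

Answer: C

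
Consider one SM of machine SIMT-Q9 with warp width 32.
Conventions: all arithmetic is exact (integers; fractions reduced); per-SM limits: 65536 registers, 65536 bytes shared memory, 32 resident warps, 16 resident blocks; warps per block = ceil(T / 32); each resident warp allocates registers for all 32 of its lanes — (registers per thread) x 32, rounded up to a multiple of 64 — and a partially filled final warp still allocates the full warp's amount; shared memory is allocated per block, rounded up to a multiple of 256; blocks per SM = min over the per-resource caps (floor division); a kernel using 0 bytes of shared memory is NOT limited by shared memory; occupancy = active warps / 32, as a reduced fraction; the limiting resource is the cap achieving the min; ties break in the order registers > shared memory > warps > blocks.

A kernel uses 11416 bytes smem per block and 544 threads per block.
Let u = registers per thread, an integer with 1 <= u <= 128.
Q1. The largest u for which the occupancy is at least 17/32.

Answer: u = 120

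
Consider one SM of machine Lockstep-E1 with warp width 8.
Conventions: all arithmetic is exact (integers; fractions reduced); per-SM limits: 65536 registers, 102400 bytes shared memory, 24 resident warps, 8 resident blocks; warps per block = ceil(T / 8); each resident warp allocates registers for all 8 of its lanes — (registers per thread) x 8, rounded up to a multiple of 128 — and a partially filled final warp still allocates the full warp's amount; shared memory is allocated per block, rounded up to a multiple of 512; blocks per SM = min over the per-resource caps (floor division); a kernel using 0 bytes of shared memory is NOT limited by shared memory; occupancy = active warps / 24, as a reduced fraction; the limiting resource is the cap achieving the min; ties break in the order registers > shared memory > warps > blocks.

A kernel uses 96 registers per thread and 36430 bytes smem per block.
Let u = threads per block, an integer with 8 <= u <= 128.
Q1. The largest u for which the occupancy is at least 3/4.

Answer: u = 96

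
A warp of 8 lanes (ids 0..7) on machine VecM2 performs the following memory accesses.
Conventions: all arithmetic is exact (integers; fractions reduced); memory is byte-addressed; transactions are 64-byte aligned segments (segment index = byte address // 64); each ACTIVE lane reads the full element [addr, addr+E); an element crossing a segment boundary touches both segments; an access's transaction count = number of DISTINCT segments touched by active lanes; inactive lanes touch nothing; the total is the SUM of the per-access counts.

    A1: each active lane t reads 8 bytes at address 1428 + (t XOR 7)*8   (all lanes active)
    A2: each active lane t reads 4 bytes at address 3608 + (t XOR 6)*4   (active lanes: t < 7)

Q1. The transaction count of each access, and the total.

A1: 2 transactions
A2: 1 transaction

Answer: 2,1; total 3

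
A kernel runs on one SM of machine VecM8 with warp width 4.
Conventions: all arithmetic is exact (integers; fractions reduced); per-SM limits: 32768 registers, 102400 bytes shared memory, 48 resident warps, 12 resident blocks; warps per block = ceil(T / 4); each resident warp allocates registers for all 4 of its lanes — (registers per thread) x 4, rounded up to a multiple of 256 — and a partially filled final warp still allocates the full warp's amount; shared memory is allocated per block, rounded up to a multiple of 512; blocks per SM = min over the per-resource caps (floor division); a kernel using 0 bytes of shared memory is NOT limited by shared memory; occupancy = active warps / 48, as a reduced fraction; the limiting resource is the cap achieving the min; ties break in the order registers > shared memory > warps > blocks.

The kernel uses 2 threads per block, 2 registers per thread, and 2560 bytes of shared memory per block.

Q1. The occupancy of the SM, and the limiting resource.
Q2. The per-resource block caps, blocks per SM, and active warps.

Answer: occupancy 1/4, limited by blocks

registers: 128 blocks
shared memory: 40 blocks
warps: 48 blocks
blocks: 12 blocks

Answer: 12 blocks, 12 active warps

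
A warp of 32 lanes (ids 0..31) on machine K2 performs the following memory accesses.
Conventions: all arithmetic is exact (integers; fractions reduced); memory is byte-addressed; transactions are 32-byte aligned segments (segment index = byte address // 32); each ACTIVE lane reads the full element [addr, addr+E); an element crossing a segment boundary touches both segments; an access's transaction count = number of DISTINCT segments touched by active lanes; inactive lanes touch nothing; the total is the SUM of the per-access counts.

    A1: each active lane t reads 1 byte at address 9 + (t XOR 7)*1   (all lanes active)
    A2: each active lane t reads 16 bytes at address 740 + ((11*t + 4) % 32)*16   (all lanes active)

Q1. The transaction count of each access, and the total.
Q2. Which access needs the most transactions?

A1: 2 transactions
A2: 17 transactions

Answer: 2,17; total 19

Answer: A2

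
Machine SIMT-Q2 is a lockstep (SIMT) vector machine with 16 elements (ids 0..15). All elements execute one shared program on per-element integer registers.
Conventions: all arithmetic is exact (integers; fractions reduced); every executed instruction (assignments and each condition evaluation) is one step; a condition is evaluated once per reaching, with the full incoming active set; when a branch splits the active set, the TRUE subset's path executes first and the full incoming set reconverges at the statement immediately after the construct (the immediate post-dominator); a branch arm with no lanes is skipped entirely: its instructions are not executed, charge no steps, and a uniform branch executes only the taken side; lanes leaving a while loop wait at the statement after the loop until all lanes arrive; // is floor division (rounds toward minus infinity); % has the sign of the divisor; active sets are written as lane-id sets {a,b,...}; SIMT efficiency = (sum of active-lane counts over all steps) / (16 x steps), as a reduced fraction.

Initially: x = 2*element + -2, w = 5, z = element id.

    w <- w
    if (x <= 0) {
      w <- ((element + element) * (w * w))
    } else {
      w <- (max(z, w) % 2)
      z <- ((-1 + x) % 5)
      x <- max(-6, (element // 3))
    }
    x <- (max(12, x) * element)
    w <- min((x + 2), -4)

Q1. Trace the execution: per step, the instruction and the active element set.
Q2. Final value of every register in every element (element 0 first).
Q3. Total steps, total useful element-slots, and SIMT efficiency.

step 0: w <- w                       {0,1,2,3,4,5,6,7,8,9,10,11,12,13,14,15}
step 1: eval (x <= 0)                {0,1,2,3,4,5,6,7,8,9,10,11,12,13,14,15}
step 2: w <- ((element + element) * (w * w)) {0,1}
step 3: w <- (max(z, w) % 2)         {2,3,4,5,6,7,8,9,10,11,12,13,14,15}
step 4: z <- ((-1 + x) % 5)          {2,3,4,5,6,7,8,9,10,11,12,13,14,15}
step 5: x <- max(-6, (element // 3)) {2,3,4,5,6,7,8,9,10,11,12,13,14,15}
step 6: x <- (max(12, x) * element)  {0,1,2,3,4,5,6,7,8,9,10,11,12,13,14,15}
step 7: w <- min((x + 2), -4)        {0,1,2,3,4,5,6,7,8,9,10,11,12,13,14,15}

Answer: 8 steps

x: 0,12,24,36,48,60,72,84,96,108,120,132,144,156,168,180
w: -4,-4,-4,-4,-4,-4,-4,-4,-4,-4,-4,-4,-4,-4,-4,-4
z: 0,1,1,3,0,2,4,1,3,0,2,4,1,3,0,2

steps = 8; useful = 108; efficiency = 108/128 = 27/32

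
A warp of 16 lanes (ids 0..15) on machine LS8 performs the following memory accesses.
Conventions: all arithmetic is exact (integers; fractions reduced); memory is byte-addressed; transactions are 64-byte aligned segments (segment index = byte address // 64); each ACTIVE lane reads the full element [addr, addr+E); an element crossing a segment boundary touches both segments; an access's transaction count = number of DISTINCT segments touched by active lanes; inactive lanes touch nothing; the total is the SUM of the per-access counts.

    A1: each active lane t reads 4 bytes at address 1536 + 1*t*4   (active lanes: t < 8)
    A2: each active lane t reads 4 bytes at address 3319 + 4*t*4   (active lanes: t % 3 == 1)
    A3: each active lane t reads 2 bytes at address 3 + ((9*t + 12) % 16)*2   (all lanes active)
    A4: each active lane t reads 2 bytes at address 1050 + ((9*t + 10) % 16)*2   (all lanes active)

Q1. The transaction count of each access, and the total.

A1: 1 transaction
A2: 4 transactions
A3: 1 transaction
A4: 1 transaction

Answer: 1,4,1,1; total 7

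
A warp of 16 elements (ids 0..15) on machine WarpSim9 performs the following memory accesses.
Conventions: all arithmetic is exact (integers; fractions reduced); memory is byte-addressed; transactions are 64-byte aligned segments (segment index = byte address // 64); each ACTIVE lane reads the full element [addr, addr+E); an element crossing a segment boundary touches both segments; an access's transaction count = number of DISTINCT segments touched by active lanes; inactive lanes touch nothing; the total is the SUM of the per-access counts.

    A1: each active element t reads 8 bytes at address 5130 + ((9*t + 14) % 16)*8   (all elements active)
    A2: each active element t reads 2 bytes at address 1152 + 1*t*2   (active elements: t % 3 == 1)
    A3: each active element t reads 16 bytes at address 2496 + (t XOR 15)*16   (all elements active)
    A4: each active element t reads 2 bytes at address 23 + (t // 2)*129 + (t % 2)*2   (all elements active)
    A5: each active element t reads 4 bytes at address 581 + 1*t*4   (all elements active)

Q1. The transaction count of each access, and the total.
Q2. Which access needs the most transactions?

A1: 3 transactions
A2: 1 transaction
A3: 4 transactions
A4: 8 transactions
A5: 2 transactions

Answer: 3,1,4,8,2; total 18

Answer: A4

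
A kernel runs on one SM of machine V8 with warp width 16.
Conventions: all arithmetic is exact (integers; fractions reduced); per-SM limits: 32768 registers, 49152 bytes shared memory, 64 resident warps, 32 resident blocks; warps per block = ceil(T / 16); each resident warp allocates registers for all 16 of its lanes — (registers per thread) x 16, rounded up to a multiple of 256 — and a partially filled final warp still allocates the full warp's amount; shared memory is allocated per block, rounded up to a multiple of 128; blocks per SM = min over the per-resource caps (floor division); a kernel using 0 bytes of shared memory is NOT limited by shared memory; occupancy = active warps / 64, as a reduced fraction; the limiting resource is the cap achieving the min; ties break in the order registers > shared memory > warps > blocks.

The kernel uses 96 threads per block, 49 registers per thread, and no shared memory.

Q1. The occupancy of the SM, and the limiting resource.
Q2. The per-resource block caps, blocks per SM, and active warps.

Answer: occupancy 15/32, limited by registers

registers: 5 blocks
shared memory: no limit (kernel uses none)
warps: 10 blocks
blocks: 32 blocks

Answer: 5 blocks, 30 active warps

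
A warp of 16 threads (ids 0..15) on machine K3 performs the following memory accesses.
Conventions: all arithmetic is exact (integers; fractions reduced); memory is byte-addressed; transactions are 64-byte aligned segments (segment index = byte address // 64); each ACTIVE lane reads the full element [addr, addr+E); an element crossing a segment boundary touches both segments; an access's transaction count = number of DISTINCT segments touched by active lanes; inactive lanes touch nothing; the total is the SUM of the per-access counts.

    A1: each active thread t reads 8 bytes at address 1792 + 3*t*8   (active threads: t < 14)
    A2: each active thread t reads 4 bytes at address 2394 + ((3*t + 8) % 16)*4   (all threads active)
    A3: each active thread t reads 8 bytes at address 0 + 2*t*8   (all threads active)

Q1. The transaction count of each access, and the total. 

A1: 5 transactions
A2: 2 transactions
A3: 4 transactions

Answer: 5,2,4; total 11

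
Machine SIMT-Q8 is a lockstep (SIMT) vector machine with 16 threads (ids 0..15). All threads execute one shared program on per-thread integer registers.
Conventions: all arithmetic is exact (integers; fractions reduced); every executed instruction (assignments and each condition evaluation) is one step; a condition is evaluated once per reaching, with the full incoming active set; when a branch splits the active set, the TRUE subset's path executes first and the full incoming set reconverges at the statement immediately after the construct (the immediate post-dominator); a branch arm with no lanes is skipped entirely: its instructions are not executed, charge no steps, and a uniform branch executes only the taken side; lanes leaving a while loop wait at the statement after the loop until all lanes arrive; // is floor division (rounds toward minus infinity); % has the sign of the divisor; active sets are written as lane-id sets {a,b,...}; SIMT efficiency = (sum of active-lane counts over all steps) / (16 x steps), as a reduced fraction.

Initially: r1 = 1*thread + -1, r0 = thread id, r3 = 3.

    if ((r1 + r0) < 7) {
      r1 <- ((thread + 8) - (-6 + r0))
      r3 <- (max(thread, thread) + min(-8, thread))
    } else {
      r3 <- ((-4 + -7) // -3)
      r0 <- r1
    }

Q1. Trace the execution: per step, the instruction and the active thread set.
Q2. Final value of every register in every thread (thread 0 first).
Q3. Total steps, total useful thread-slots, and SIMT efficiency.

step 0: eval ((r1 + r0) < 7)         {0,1,2,3,4,5,6,7,8,9,10,11,12,13,14,15}
step 1: r1 <- ((thread + 8) - (-6 + r0)) {0,1,2,3}
step 2: r3 <- (max(thread, thread) + min(-8, thread)) {0,1,2,3}
step 3: r3 <- ((-4 + -7) // -3)      {4,5,6,7,8,9,10,11,12,13,14,15}
step 4: r0 <- r1                     {4,5,6,7,8,9,10,11,12,13,14,15}

Answer: 5 steps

r1: 14,14,14,14,3,4,5,6,7,8,9,10,11,12,13,14
r0: 0,1,2,3,3,4,5,6,7,8,9,10,11,12,13,14
r3: -8,-7,-6,-5,3,3,3,3,3,3,3,3,3,3,3,3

steps = 5; useful = 48; efficiency = 48/80 = 3/5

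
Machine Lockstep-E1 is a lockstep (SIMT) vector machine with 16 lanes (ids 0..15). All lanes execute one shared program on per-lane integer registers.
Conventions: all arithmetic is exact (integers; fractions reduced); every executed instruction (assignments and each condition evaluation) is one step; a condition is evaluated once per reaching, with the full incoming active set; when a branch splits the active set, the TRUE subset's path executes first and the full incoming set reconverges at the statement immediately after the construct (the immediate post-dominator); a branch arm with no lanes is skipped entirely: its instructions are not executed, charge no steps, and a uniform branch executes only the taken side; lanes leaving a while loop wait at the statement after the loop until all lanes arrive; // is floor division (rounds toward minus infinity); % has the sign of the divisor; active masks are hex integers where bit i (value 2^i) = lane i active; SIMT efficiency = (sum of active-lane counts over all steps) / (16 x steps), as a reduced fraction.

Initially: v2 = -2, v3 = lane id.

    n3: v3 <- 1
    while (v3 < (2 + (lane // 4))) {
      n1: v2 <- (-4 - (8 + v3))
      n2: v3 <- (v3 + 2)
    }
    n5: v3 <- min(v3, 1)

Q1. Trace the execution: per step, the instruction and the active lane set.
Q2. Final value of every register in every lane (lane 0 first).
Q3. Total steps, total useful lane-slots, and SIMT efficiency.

step 0: v3 <- 1                      0xffff
step 1: eval (v3 < (2 + (lane // 4))) 0xffff
step 2: v2 <- (-4 - (8 + v3))        0xffff
step 3: v3 <- (v3 + 2)               0xffff
step 4: eval (v3 < (2 + (lane // 4))) 0xffff
step 5: v2 <- (-4 - (8 + v3))        0xff00
step 6: v3 <- (v3 + 2)               0xff00
step 7: eval (v3 < (2 + (lane // 4))) 0xff00
step 8: v3 <- min(v3, 1)             0xffff

Answer: 9 steps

v2: -13,-13,-13,-13,-13,-13,-13,-13,-15,-15,-15,-15,-15,-15,-15,-15
v3: 1,1,1,1,1,1,1,1,1,1,1,1,1,1,1,1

steps = 9; useful = 120; efficiency = 120/144 = 5/6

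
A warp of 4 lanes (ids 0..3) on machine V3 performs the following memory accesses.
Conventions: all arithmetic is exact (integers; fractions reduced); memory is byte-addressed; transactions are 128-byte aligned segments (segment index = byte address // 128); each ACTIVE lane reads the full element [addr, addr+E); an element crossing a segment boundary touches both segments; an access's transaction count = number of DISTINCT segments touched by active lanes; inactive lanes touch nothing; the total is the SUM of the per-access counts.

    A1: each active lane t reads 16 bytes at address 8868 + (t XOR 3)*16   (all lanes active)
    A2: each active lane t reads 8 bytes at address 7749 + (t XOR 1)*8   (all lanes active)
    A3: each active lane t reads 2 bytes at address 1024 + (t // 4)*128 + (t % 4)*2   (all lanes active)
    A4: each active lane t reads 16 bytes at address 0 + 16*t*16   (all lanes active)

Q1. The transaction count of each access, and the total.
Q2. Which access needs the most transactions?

A1: 1 transaction
A2: 1 transaction
A3: 1 transaction
A4: 4 transactions

Answer: 1,1,1,4; total 7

Answer: A4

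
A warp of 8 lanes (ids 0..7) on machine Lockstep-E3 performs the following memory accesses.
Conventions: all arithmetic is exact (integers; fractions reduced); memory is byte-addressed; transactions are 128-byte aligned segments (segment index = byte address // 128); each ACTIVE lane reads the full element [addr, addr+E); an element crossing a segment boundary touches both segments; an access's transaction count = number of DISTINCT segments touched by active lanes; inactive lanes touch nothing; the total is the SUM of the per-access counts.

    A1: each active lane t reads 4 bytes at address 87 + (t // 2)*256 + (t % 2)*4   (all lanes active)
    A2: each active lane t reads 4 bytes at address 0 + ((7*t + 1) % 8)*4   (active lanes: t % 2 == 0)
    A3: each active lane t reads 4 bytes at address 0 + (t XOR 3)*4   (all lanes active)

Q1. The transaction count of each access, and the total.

A1: 4 transactions
A2: 1 transaction
A3: 1 transaction

Answer: 4,1,1; total 6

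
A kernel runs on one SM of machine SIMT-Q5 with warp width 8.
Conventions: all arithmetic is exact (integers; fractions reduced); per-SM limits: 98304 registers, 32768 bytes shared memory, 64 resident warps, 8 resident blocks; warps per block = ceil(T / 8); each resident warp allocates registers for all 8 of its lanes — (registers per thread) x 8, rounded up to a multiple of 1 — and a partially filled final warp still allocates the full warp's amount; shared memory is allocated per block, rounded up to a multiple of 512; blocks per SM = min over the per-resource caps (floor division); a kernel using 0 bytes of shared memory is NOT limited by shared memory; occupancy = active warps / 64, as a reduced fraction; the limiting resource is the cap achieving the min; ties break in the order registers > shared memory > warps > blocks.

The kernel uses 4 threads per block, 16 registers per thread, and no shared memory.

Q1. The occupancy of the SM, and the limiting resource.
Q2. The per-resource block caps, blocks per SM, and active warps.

Answer: occupancy 1/8, limited by blocks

registers: 768 blocks
shared memory: no limit (kernel uses none)
warps: 64 blocks
blocks: 8 blocks

Answer: 8 blocks, 8 active warps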